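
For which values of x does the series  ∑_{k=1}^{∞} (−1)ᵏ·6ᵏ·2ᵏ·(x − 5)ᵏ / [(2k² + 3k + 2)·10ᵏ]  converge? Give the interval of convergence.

The ratio of consecutive coefficients is [(2k² + 3k + 2)/(2(k+1)² + 3(k+1) + 2)] · 6·2/10 → 6/5.
Convergence for |x − 5| · 6/5 < 1, i.e. |x − 5| < 5/6. So R = 5/6.
Endpoint x = 35/6: the terms are on the order of 1/k², so the series converges absolutely by comparison with the p-series (p = 2 > 1).
At x = 25/6: the series is dominated by a constant times Σ 1/k², which converges (p = 2 > 1).

[25/6, 35/6]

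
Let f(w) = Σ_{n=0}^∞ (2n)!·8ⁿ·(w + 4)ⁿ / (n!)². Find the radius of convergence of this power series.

Ratio test: |a_{n+1}/a_n| = (2n+1)·(2n+2)/(n+1)² · 8 → 32 as n → ∞.
Thus R = 1/(32) = 1/32.

R = 1/32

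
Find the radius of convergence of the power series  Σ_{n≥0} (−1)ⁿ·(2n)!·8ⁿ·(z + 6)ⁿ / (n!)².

R = 1/32

By the ratio test, |a_{n+1}/a_n| = (2n+1)·(2n+2)/(n+1)² · 8 → 32.
Convergence for |z + 6| · 32 < 1, i.e. |z + 6| < 1/32. So R = 1/32.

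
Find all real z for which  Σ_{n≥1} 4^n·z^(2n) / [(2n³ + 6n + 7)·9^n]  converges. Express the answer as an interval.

[-3/2, 3/2]

Ratio test: |a_{n+1}/a_n| = [(2n³ + 6n + 7)/(2(n+1)³ + 6(n+1) + 7)] · 4/9 → 4/9 as n → ∞.
Writing y = z², the series in y has radius 9/4, so |z| < √(9/4) = 3/2 and R = 3/2.
When z = 3/2, the series is dominated by a constant times Σ 1/n³, which converges (p = 3 > 1).
When z = -3/2, the series is dominated by a constant times Σ 1/n³, which converges (p = 3 > 1).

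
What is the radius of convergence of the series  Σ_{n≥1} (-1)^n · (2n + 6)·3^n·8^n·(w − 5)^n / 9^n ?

The ratio of consecutive coefficients is [(2(n+1) + 6)/(2n + 6)] · 3·8/9 → 8/3.
Thus R = 1/(8/3) = 3/8.

R = 3/8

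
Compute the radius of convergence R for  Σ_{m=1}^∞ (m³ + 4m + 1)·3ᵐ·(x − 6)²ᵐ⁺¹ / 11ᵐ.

R = √33/3

The ratio of consecutive coefficients is [((m+1)³ + 4(m+1) + 1)/(m³ + 4m + 1)] · 3/11 → 3/11.
Since the exponent of (x − 6) increases by 2 each term, convergence requires |x − 6|² < 11/3, hence R = √33/3.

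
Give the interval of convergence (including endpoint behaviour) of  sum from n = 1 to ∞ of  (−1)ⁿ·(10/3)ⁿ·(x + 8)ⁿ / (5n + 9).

(-83/10, -77/10]

By the ratio test, |a_{n+1}/a_n| = [(5n + 9)/(5(n+1) + 9)] · 10/3 → 10/3.
Convergence for |x + 8| · 10/3 < 1, i.e. |x + 8| < 3/10. So R = 3/10.
When x = -77/10, an alternating series whose terms decrease to 0 in absolute value, so it converges by the Leibniz criterion.
Check x = -83/10: the terms are asymptotic to a nonzero constant times 1/n, so the series diverges by limit comparison with Σ 1/n.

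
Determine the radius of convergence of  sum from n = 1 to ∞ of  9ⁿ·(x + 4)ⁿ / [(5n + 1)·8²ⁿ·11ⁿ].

Apply the ratio test: |a_{n+1}| / |a_n| = [(5n + 1)/(5(n+1) + 1)] · 9/(64·11), which tends to 9/704 as n → ∞.
Thus R = 1/(9/704) = 704/9.

R = 704/9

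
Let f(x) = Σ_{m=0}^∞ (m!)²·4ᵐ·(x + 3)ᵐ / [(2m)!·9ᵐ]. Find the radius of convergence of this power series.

Ratio test: |a_{m+1}/a_m| = (m+1)²/[(2m+1)·(2m+2)] · 4/9 → 1/9 as m → ∞.
Convergence for |x + 3| · 1/9 < 1, i.e. |x + 3| < 9. So R = 9.

R = 9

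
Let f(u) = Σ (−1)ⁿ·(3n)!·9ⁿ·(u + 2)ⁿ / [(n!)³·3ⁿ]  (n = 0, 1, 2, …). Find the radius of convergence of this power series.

The ratio of consecutive coefficients is (3n+1)·(3n+2)·(3n+3)/(n+1)³ · 9/3 → 81.
The series converges when 81 · |u + 2| < 1, giving R = 1/81.

R = 1/81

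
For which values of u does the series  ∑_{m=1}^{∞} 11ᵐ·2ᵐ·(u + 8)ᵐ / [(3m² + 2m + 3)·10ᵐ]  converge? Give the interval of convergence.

[-93/11, -83/11]

By the ratio test, |a_{m+1}/a_m| = [(3m² + 2m + 3)/(3(m+1)² + 2(m+1) + 3)] · 11·2/10 → 11/5.
Convergence for |u + 8| · 11/5 < 1, i.e. |u + 8| < 5/11. So R = 5/11.
Endpoint u = -83/11: the series is dominated by a constant times Σ 1/m², which converges (p = 2 > 1).
When u = -93/11, absolute convergence follows by limit comparison with Σ 1/m².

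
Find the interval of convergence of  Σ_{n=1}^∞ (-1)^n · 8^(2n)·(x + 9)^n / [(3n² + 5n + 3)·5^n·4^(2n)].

Apply the ratio test: |a_{n+1}| / |a_n| = [(3n² + 5n + 3)/(3(n+1)² + 5(n+1) + 3)] · 64/(5·16), which tends to 4/5 as n → ∞.
Thus R = 1/(4/5) = 5/4.
When x = -31/4, the series is dominated by a constant times Σ 1/n², which converges (p = 2 > 1).
At x = -41/4: the terms are on the order of 1/n², so the series converges absolutely by comparison with the p-series (p = 2 > 1).

[-41/4, -31/4]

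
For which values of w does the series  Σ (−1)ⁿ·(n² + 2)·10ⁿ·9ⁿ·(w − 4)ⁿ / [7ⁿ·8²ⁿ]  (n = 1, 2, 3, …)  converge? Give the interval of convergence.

(-44/45, 404/45)

Apply the ratio test: |a_{n+1}| / |a_n| = [((n+1)² + 2)/(n² + 2)] · 10·9/(7·64), which tends to 45/224 as n → ∞.
The series converges when 45/224 · |w − 4| < 1, giving R = 224/45.
When w = 404/45, the n-th term does not approach 0; divergence by the term test.
At w = -44/45: the n-th term does not approach 0; divergence by the term test.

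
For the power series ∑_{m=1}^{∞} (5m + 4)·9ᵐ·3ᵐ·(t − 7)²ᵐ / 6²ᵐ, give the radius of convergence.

R = 2√3/3

By the ratio test, |a_{m+1}/a_m| = [(5(m+1) + 4)/(5m + 4)] · 9·3/36 → 3/4.
Writing y = (t − 7)², the series in y has radius 4/3, so |t − 7| < √(4/3) and R = 2√3/3.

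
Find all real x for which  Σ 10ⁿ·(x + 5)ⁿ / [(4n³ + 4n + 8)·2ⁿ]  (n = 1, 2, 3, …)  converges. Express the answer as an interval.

[-26/5, -24/5]

The ratio of consecutive coefficients is [(4n³ + 4n + 8)/(4(n+1)³ + 4(n+1) + 8)] · 10/2 → 5.
Thus R = 1/(5) = 1/5.
At x = -24/5: absolute convergence follows by limit comparison with Σ 1/n³.
When x = -26/5, the series is dominated by a constant times Σ 1/n³, which converges (p = 3 > 1).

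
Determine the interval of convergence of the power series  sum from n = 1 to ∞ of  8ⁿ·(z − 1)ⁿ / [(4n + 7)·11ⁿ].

[-3/8, 19/8)

Ratio test: |a_{n+1}/a_n| = [(4n + 7)/(4(n+1) + 7)] · 8/11 → 8/11 as n → ∞.
Hence the series converges for |z − 1| < 1/(8/11) = 11/8, so the radius of convergence is 11/8.
Check z = 19/8: the terms behave like c/n; limit comparison with the harmonic series gives divergence.
Endpoint z = -3/8: convergence follows from the alternating series test (terms decrease monotonically to 0).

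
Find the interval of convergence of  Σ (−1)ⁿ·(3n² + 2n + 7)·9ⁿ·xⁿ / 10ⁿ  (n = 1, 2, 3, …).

(-10/9, 10/9)

By the ratio test, |a_{n+1}/a_n| = [(3(n+1)² + 2(n+1) + 7)/(3n² + 2n + 7)] · 9/10 → 9/10.
The series converges when 9/10 · |x| < 1, giving R = 10/9.
Endpoint x = 10/9: the terms do not tend to 0, so the series diverges.
When x = -10/9, the terms have absolute value of order n², which does not tend to 0, so the series diverges by the divergence test.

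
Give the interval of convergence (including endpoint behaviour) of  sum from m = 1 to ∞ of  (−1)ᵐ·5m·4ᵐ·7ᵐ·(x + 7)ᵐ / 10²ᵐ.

By the ratio test, |a_{m+1}/a_m| = [5(m+1)/5m] · 4·7/100 → 7/25.
Hence the series converges for |x + 7| < 1/(7/25) = 25/7, so the radius of convergence is 25/7.
When x = -24/7, the terms have absolute value of order m, which does not tend to 0, so the series diverges by the divergence test.
Check x = -74/7: the terms do not tend to 0, so the series diverges.

(-74/7, -24/7)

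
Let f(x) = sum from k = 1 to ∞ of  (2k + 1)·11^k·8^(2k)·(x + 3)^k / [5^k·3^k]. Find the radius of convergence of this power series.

Apply the ratio test: |a_{k+1}| / |a_k| = [(2(k+1) + 1)/(2k + 1)] · 11·64/(5·3), which tends to 704/15 as k → ∞.
Hence the series converges for |x + 3| < 1/(704/15) = 15/704, so the radius of convergence is 15/704.

R = 15/704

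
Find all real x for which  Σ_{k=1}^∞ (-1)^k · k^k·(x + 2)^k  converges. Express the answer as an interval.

{-2}

Applying the root test, |a_k|^(1/k) = k → ∞.
The root grows without bound, so R = 0 (convergence only at x = -2).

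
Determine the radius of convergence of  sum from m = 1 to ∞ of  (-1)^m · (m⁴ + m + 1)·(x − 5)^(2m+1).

Apply the ratio test: |a_{m+1}| / |a_m| = ((m+1)⁴ + (m+1) + 1)/(m⁴ + m + 1), which tends to 1 as m → ∞.
Successive powers of (x − 5) differ by 2, so the series converges when |x − 5|² · 1 < 1, i.e. |x − 5| < √(1) = 1. So R = 1.

R = 1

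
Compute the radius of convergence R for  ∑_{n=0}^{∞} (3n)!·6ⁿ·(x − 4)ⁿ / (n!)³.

By the ratio test, |a_{n+1}/a_n| = (3n+1)·(3n+2)·(3n+3)/(n+1)³ · 6 → 162.
Hence the series converges for |x − 4| < 1/(162) = 1/162, so the radius of convergence is 1/162.

R = 1/162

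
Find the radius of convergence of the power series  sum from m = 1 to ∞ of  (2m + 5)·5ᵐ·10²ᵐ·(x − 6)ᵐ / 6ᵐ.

Apply the ratio test: |a_{m+1}| / |a_m| = [(2(m+1) + 5)/(2m + 5)] · 5·100/6, which tends to 250/3 as m → ∞.
Hence the series converges for |x − 6| < 1/(250/3) = 3/250, so the radius of convergence is 3/250.

R = 3/250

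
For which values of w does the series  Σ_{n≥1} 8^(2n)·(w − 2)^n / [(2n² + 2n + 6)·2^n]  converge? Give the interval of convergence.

[63/32, 65/32]

The ratio of consecutive coefficients is [(2n² + 2n + 6)/(2(n+1)² + 2(n+1) + 6)] · 64/2 → 32.
Thus R = 1/(32) = 1/32.
At w = 65/32: the series is dominated by a constant times Σ 1/n², which converges (p = 2 > 1).
When w = 63/32, absolute convergence follows by limit comparison with Σ 1/n².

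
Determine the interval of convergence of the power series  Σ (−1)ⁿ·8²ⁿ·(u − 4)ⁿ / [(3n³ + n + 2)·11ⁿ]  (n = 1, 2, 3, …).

By the ratio test, |a_{n+1}/a_n| = [(3n³ + n + 2)/(3(n+1)³ + (n+1) + 2)] · 64/11 → 64/11.
The series converges when 64/11 · |u − 4| < 1, giving R = 11/64.
Check u = 267/64: the terms are on the order of 1/n³, so the series converges absolutely by comparison with the p-series (p = 3 > 1).
Endpoint u = 245/64: the series is dominated by a constant times Σ 1/n³, which converges (p = 3 > 1).

[245/64, 267/64]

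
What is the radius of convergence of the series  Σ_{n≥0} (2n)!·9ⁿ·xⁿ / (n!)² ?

The ratio of consecutive coefficients is (2n+1)·(2n+2)/(n+1)² · 9 → 36.
Thus R = 1/(36) = 1/36.

R = 1/36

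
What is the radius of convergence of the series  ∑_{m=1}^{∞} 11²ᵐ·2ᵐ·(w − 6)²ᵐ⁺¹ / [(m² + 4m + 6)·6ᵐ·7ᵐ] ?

Ratio test: |a_{m+1}/a_m| = [(m² + 4m + 6)/((m+1)² + 4(m+1) + 6)] · 121·2/(6·7) → 121/21 as m → ∞.
Successive powers of (w − 6) differ by 2, so the series converges when |w − 6|² · 121/21 < 1, i.e. |w − 6| < √(21/121). So R = √21/11.

R = √21/11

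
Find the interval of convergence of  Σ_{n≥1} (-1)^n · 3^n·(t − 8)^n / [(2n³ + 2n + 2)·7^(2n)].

Apply the ratio test: |a_{n+1}| / |a_n| = [(2n³ + 2n + 2)/(2(n+1)³ + 2(n+1) + 2)] · 3/49, which tends to 3/49 as n → ∞.
The series converges when 3/49 · |t − 8| < 1, giving R = 49/3.
At t = 73/3: the series is dominated by a constant times Σ 1/n³, which converges (p = 3 > 1).
When t = -25/3, the series is dominated by a constant times Σ 1/n³, which converges (p = 3 > 1).

[-25/3, 73/3]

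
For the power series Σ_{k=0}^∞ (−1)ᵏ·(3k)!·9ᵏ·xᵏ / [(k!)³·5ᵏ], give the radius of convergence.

R = 5/243

Apply the ratio test: |a_{k+1}| / |a_k| = (3k+1)·(3k+2)·(3k+3)/(k+1)³ · 9/5, which tends to 243/5 as k → ∞.
The series converges when 243/5 · |x| < 1, giving R = 5/243.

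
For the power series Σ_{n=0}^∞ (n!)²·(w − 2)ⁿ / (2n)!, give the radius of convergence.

R = 4

The ratio of consecutive coefficients is (n+1)²/[(2n+1)·(2n+2)] → 1/4.
Convergence for |w − 2| · 1/4 < 1, i.e. |w − 2| < 4. So R = 4.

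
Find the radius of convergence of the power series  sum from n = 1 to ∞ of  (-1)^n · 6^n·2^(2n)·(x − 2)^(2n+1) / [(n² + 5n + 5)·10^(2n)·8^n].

R = 10√3/3

Apply the ratio test: |a_{n+1}| / |a_n| = [(n² + 5n + 5)/((n+1)² + 5(n+1) + 5)] · 6·4/(100·8), which tends to 3/100 as n → ∞.
Since the exponent of (x − 2) increases by 2 each term, convergence requires |x − 2|² < 100/3, hence R = 10√3/3.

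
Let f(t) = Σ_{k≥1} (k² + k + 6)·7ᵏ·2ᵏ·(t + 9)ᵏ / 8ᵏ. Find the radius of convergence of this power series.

Apply the ratio test: |a_{k+1}| / |a_k| = [((k+1)² + (k+1) + 6)/(k² + k + 6)] · 7·2/8, which tends to 7/4 as k → ∞.
Hence the series converges for |t + 9| < 1/(7/4) = 4/7, so the radius of convergence is 4/7.

R = 4/7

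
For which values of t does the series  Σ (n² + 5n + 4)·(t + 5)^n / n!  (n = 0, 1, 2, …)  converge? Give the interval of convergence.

(−∞, ∞)

Ratio test: |a_{n+1}/a_n| = ((n+1)² + 5(n+1) + 4)/(n² + 5n + 4) · 1/(n+1) → 0 as n → ∞.
The limit is 0, so the series converges for all t; R = ∞.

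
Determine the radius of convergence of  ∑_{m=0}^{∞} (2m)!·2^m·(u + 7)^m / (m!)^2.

By the ratio test, |a_{m+1}/a_m| = (2m+1)·(2m+2)/(m+1)² · 2 → 8.
Thus R = 1/(8) = 1/8.

R = 1/8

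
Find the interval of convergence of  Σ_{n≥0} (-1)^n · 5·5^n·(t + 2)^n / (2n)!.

(−∞, ∞)

Apply the ratio test: |a_{n+1}| / |a_n| = 5/5 · 5 · 1/[(2n+1)·(2n+2)], which tends to 0 as n → ∞.
The ratio tends to 0 regardless of t, hence R = ∞.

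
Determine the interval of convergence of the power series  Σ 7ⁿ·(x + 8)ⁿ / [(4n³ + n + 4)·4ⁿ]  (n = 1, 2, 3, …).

Ratio test: |a_{n+1}/a_n| = [(4n³ + n + 4)/(4(n+1)³ + (n+1) + 4)] · 7/4 → 7/4 as n → ∞.
Convergence for |x + 8| · 7/4 < 1, i.e. |x + 8| < 4/7. So R = 4/7.
When x = -52/7, absolute convergence follows by limit comparison with Σ 1/n³.
At x = -60/7: the series is dominated by a constant times Σ 1/n³, which converges (p = 3 > 1).

[-60/7, -52/7]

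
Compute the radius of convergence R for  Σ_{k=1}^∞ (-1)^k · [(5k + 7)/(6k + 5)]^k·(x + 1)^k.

Root test: |a_k|^(1/k) = (5k + 7)/(6k + 5) → 5/6.
Thus R = 1/(5/6) = 6/5.

R = 6/5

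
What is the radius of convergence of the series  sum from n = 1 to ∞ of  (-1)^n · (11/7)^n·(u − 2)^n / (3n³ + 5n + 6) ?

R = 7/11

Ratio test: |a_{n+1}/a_n| = [(3n³ + 5n + 6)/(3(n+1)³ + 5(n+1) + 6)] · 11/7 → 11/7 as n → ∞.
Hence the series converges for |u − 2| < 1/(11/7) = 7/11, so the radius of convergence is 7/11.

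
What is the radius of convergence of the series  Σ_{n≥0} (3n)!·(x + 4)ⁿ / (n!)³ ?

R = 1/27

The ratio of consecutive coefficients is (3n+1)·(3n+2)·(3n+3)/(n+1)³ → 27.
Convergence for |x + 4| · 27 < 1, i.e. |x + 4| < 1/27. So R = 1/27.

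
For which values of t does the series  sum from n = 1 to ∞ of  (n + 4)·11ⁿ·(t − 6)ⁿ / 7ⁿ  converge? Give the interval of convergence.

(59/11, 73/11)

Ratio test: |a_{n+1}/a_n| = [((n+1) + 4)/(n + 4)] · 11/7 → 11/7 as n → ∞.
The series converges when 11/7 · |t − 6| < 1, giving R = 7/11.
When t = 73/11, the n-th term does not approach 0; divergence by the term test.
When t = 59/11, the terms have absolute value of order n, which does not tend to 0, so the series diverges by the divergence test.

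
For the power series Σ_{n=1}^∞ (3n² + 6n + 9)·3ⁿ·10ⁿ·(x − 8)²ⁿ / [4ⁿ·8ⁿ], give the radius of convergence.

By the ratio test, |a_{n+1}/a_n| = [(3(n+1)² + 6(n+1) + 9)/(3n² + 6n + 9)] · 3·10/(4·8) → 15/16.
Writing y = (x − 8)², the series in y has radius 16/15, so |x − 8| < √(16/15) and R = 4√15/15.

R = 4√15/15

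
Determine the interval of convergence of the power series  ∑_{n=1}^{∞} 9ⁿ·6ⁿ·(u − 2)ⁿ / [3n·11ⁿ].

Ratio test: |a_{n+1}/a_n| = [3n/3(n+1)] · 9·6/11 → 54/11 as n → ∞.
Hence the series converges for |u − 2| < 1/(54/11) = 11/54, so the radius of convergence is 11/54.
When u = 119/54, comparison with the harmonic series Σ 1/n shows the series diverges.
When u = 97/54, an alternating series whose terms decrease to 0 in absolute value, so it converges by the Leibniz criterion.

[97/54, 119/54)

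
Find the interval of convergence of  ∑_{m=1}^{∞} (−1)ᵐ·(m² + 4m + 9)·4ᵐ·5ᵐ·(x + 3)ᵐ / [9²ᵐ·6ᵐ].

By the ratio test, |a_{m+1}/a_m| = [((m+1)² + 4(m+1) + 9)/(m² + 4m + 9)] · 4·5/(81·6) → 10/243.
Thus R = 1/(10/243) = 243/10.
When x = 213/10, the m-th term does not approach 0; divergence by the term test.
Endpoint x = -273/10: the terms do not tend to 0, so the series diverges.

(-273/10, 213/10)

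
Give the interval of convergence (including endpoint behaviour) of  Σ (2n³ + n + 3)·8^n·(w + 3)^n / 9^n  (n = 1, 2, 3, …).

(-33/8, -15/8)

By the ratio test, |a_{n+1}/a_n| = [(2(n+1)³ + (n+1) + 3)/(2n³ + n + 3)] · 8/9 → 8/9.
The series converges when 8/9 · |w + 3| < 1, giving R = 9/8.
Endpoint w = -15/8: the terms have absolute value of order n³, which does not tend to 0, so the series diverges by the divergence test.
Endpoint w = -33/8: the terms have absolute value of order n³, which does not tend to 0, so the series diverges by the divergence test.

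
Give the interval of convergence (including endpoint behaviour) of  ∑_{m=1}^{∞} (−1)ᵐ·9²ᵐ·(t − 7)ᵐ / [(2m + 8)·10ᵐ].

(557/81, 577/81]

Apply the ratio test: |a_{m+1}| / |a_m| = [(2m + 8)/(2(m+1) + 8)] · 81/10, which tends to 81/10 as m → ∞.
Hence the series converges for |t − 7| < 1/(81/10) = 10/81, so the radius of convergence is 10/81.
Check t = 577/81: the terms alternate in sign and decrease monotonically to 0 in absolute value (size ~ c/m), so the alternating series test gives convergence.
When t = 557/81, the terms behave like c/m; limit comparison with the harmonic series gives divergence.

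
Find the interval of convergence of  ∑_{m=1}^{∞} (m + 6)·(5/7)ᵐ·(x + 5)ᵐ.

Ratio test: |a_{m+1}/a_m| = [((m+1) + 6)/(m + 6)] · 5/7 → 5/7 as m → ∞.
Thus R = 1/(5/7) = 7/5.
When x = -18/5, the terms have absolute value of order m, which does not tend to 0, so the series diverges by the divergence test.
Endpoint x = -32/5: the terms do not tend to 0, so the series diverges.

(-32/5, -18/5)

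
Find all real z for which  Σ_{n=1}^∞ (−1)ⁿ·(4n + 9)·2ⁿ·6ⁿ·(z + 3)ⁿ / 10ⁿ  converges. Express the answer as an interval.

(-23/6, -13/6)

By the ratio test, |a_{n+1}/a_n| = [(4(n+1) + 9)/(4n + 9)] · 2·6/10 → 6/5.
Thus R = 1/(6/5) = 5/6.
Check z = -13/6: the terms have absolute value of order n, which does not tend to 0, so the series diverges by the divergence test.
At z = -23/6: the n-th term does not approach 0; divergence by the term test.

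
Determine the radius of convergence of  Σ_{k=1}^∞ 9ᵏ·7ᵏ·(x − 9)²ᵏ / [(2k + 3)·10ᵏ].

R = √70/21

Apply the ratio test: |a_{k+1}| / |a_k| = [(2k + 3)/(2(k+1) + 3)] · 9·7/10, which tends to 63/10 as k → ∞.
Successive powers of (x − 9) differ by 2, so the series converges when |x − 9|² · 63/10 < 1, i.e. |x − 9| < √(10/63). So R = √70/21.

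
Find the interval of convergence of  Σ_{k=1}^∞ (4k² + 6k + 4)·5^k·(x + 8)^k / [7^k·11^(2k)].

By the ratio test, |a_{k+1}/a_k| = [(4(k+1)² + 6(k+1) + 4)/(4k² + 6k + 4)] · 5/(7·121) → 5/847.
Hence the series converges for |x + 8| < 1/(5/847) = 847/5, so the radius of convergence is 847/5.
When x = 807/5, the k-th term does not approach 0; divergence by the term test.
Endpoint x = -887/5: the k-th term does not approach 0; divergence by the term test.

(-887/5, 807/5)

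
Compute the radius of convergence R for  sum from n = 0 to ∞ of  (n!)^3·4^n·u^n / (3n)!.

The ratio of consecutive coefficients is (n+1)³/[(3n+1)·(3n+2)·(3n+3)] · 4 → 4/27.
Thus R = 1/(4/27) = 27/4.

R = 27/4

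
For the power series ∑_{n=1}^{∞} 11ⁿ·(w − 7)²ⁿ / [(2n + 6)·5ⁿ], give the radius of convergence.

R = √55/11

Apply the ratio test: |a_{n+1}| / |a_n| = [(2n + 6)/(2(n+1) + 6)] · 11/5, which tends to 11/5 as n → ∞.
Writing y = (w − 7)², the series in y has radius 5/11, so |w − 7| < √(5/11) and R = √55/11.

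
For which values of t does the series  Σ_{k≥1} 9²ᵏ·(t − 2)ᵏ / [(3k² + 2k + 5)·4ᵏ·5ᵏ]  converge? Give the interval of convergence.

[142/81, 182/81]

By the ratio test, |a_{k+1}/a_k| = [(3k² + 2k + 5)/(3(k+1)² + 2(k+1) + 5)] · 81/(4·5) → 81/20.
Convergence for |t − 2| · 81/20 < 1, i.e. |t − 2| < 20/81. So R = 20/81.
When t = 182/81, absolute convergence follows by limit comparison with Σ 1/k².
Check t = 142/81: the series is dominated by a constant times Σ 1/k², which converges (p = 2 > 1).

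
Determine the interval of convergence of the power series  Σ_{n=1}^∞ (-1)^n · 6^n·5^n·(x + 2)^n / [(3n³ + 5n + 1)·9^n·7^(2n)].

[-167/10, 127/10]

The ratio of consecutive coefficients is [(3n³ + 5n + 1)/(3(n+1)³ + 5(n+1) + 1)] · 6·5/(9·49) → 10/147.
Convergence for |x + 2| · 10/147 < 1, i.e. |x + 2| < 147/10. So R = 147/10.
Check x = 127/10: the terms are on the order of 1/n³, so the series converges absolutely by comparison with the p-series (p = 3 > 1).
When x = -167/10, absolute convergence follows by limit comparison with Σ 1/n³.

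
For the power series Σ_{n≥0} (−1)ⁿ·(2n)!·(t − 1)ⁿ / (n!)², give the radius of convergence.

R = 1/4

Apply the ratio test: |a_{n+1}| / |a_n| = (2n+1)·(2n+2)/(n+1)², which tends to 4 as n → ∞.
The series converges when 4 · |t − 1| < 1, giving R = 1/4.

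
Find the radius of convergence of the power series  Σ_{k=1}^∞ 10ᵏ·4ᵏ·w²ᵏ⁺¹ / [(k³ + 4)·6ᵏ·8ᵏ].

R = √30/5

Ratio test: |a_{k+1}/a_k| = [(k³ + 4)/((k+1)³ + 4)] · 10·4/(6·8) → 5/6 as k → ∞.
Successive powers of w differ by 2, so the series converges when |w|² · 5/6 < 1, i.e. |w| < √(6/5). So R = √30/5.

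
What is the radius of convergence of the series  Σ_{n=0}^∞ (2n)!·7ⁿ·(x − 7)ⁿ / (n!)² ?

The ratio of consecutive coefficients is (2n+1)·(2n+2)/(n+1)² · 7 → 28.
The series converges when 28 · |x − 7| < 1, giving R = 1/28.

R = 1/28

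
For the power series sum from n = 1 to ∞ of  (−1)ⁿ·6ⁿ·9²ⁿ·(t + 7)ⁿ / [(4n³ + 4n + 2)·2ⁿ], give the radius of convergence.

R = 1/243

The ratio of consecutive coefficients is [(4n³ + 4n + 2)/(4(n+1)³ + 4(n+1) + 2)] · 6·81/2 → 243.
Convergence for |t + 7| · 243 < 1, i.e. |t + 7| < 1/243. So R = 1/243.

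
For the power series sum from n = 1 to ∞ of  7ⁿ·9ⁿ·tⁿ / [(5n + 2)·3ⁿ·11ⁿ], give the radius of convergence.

R = 11/21

The ratio of consecutive coefficients is [(5n + 2)/(5(n+1) + 2)] · 7·9/(3·11) → 21/11.
The series converges when 21/11 · |t| < 1, giving R = 11/21.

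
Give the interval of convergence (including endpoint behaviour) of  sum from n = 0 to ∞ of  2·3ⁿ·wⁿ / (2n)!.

(−∞, ∞)

The ratio of consecutive coefficients is 2/2 · 3 · 1/[(2n+1)·(2n+2)] → 0.
The ratio tends to 0 regardless of w, hence R = ∞.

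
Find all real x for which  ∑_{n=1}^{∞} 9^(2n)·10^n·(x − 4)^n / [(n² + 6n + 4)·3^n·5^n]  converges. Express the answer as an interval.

The ratio of consecutive coefficients is [(n² + 6n + 4)/((n+1)² + 6(n+1) + 4)] · 81·10/(3·5) → 54.
Thus R = 1/(54) = 1/54.
At x = 217/54: absolute convergence follows by limit comparison with Σ 1/n².
When x = 215/54, the terms are on the order of 1/n², so the series converges absolutely by comparison with the p-series (p = 2 > 1).

[215/54, 217/54]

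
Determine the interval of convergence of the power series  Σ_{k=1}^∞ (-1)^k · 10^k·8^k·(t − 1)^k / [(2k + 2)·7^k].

(73/80, 87/80]

Apply the ratio test: |a_{k+1}| / |a_k| = [(2k + 2)/(2(k+1) + 2)] · 10·8/7, which tends to 80/7 as k → ∞.
Thus R = 1/(80/7) = 7/80.
Endpoint t = 87/80: an alternating series whose terms decrease to 0 in absolute value, so it converges by the Leibniz criterion.
Check t = 73/80: the terms behave like c/k; limit comparison with the harmonic series gives divergence.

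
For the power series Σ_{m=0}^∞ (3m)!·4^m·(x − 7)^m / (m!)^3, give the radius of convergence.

R = 1/108

The ratio of consecutive coefficients is (3m+1)·(3m+2)·(3m+3)/(m+1)³ · 4 → 108.
Thus R = 1/(108) = 1/108.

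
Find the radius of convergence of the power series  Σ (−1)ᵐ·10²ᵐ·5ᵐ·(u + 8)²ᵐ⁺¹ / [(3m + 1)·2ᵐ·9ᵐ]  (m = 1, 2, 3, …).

R = 3√10/50

The ratio of consecutive coefficients is [(3m + 1)/(3(m+1) + 1)] · 100·5/(2·9) → 250/9.
Writing y = (u + 8)², the series in y has radius 9/250, so |u + 8| < √(9/250) and R = 3√10/50.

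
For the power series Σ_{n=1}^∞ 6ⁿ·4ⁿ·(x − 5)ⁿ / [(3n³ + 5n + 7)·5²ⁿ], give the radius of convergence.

R = 25/24

By the ratio test, |a_{n+1}/a_n| = [(3n³ + 5n + 7)/(3(n+1)³ + 5(n+1) + 7)] · 6·4/25 → 24/25.
Thus R = 1/(24/25) = 25/24.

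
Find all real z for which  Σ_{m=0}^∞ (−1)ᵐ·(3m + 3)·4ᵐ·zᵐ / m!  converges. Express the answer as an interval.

Ratio test: |a_{m+1}/a_m| = (3(m+1) + 3)/(3m + 3) · 4 · 1/(m+1) → 0 as m → ∞.
Since the limit is 0 < 1 for every z, the series converges on all of ℝ and R = ∞.

(−∞, ∞)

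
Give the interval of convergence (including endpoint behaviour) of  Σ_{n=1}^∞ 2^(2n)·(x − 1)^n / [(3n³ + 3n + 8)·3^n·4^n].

Apply the ratio test: |a_{n+1}| / |a_n| = [(3n³ + 3n + 8)/(3(n+1)³ + 3(n+1) + 8)] · 4/(3·4), which tends to 1/3 as n → ∞.
Hence the series converges for |x − 1| < 1/(1/3) = 3, so the radius of convergence is 3.
At x = 4: absolute convergence follows by limit comparison with Σ 1/n³.
Endpoint x = -2: absolute convergence follows by limit comparison with Σ 1/n³.

[-2, 4]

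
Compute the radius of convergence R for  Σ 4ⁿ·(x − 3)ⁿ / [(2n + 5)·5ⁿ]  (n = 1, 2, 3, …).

R = 5/4

Apply the ratio test: |a_{n+1}| / |a_n| = [(2n + 5)/(2(n+1) + 5)] · 4/5, which tends to 4/5 as n → ∞.
Hence the series converges for |x − 3| < 1/(4/5) = 5/4, so the radius of convergence is 5/4.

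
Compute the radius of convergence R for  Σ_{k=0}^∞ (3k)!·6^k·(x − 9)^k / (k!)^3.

R = 1/162

The ratio of consecutive coefficients is (3k+1)·(3k+2)·(3k+3)/(k+1)³ · 6 → 162.
The series converges when 162 · |x − 9| < 1, giving R = 1/162.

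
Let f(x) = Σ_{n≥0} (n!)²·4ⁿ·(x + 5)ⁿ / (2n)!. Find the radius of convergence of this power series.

Ratio test: |a_{n+1}/a_n| = (n+1)²/[(2n+1)·(2n+2)] · 4 → 1 as n → ∞.
Convergence for |x + 5| < 1, so R = 1.

R = 1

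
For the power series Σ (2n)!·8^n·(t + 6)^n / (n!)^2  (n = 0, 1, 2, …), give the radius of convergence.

R = 1/32

The ratio of consecutive coefficients is (2n+1)·(2n+2)/(n+1)² · 8 → 32.
Hence the series converges for |t + 6| < 1/(32) = 1/32, so the radius of convergence is 1/32.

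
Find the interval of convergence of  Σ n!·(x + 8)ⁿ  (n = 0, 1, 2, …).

Ratio test: |a_{n+1}/a_n| = (n+1) → ∞ as n → ∞.
Since the ratio → ∞, the series diverges for every x ≠ -8, and R = 0.

{-8}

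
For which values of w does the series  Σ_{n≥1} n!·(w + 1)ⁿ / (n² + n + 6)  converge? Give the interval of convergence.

{-1}

The ratio of consecutive coefficients is (n+1) · (n² + n + 6)/((n+1)² + (n+1) + 6) → ∞.
Since the ratio → ∞, the series diverges for every w ≠ -1, and R = 0.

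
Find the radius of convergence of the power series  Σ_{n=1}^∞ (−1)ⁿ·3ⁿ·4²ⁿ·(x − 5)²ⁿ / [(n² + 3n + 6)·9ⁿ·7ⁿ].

By the ratio test, |a_{n+1}/a_n| = [(n² + 3n + 6)/((n+1)² + 3(n+1) + 6)] · 3·16/(9·7) → 16/21.
Since the exponent of (x − 5) increases by 2 each term, convergence requires |x − 5|² < 21/16, hence R = √21/4.

R = √21/4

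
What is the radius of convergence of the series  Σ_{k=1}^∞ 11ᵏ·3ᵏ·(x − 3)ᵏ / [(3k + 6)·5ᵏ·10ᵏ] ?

The ratio of consecutive coefficients is [(3k + 6)/(3(k+1) + 6)] · 11·3/(5·10) → 33/50.
The series converges when 33/50 · |x − 3| < 1, giving R = 50/33.

R = 50/33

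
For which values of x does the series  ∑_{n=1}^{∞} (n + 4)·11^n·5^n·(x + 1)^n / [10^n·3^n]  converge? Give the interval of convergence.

(-17/11, -5/11)

Apply the ratio test: |a_{n+1}| / |a_n| = [((n+1) + 4)/(n + 4)] · 11·5/(10·3), which tends to 11/6 as n → ∞.
Convergence for |x + 1| · 11/6 < 1, i.e. |x + 1| < 6/11. So R = 6/11.
Endpoint x = -5/11: the terms have absolute value of order n, which does not tend to 0, so the series diverges by the divergence test.
Check x = -17/11: the terms do not tend to 0, so the series diverges.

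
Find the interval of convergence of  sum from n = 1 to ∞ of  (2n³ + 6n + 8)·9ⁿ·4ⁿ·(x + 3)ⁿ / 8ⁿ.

Ratio test: |a_{n+1}/a_n| = [(2(n+1)³ + 6(n+1) + 8)/(2n³ + 6n + 8)] · 9·4/8 → 9/2 as n → ∞.
The series converges when 9/2 · |x + 3| < 1, giving R = 2/9.
Check x = -25/9: the terms have absolute value of order n³, which does not tend to 0, so the series diverges by the divergence test.
Check x = -29/9: the terms do not tend to 0, so the series diverges.

(-29/9, -25/9)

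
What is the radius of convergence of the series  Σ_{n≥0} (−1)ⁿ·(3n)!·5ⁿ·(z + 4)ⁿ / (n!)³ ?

R = 1/135

By the ratio test, |a_{n+1}/a_n| = (3n+1)·(3n+2)·(3n+3)/(n+1)³ · 5 → 135.
Thus R = 1/(135) = 1/135.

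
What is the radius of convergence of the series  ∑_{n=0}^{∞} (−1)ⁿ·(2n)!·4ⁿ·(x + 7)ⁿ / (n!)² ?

R = 1/16

Apply the ratio test: |a_{n+1}| / |a_n| = (2n+1)·(2n+2)/(n+1)² · 4, which tends to 16 as n → ∞.
Hence the series converges for |x + 7| < 1/(16) = 1/16, so the radius of convergence is 1/16.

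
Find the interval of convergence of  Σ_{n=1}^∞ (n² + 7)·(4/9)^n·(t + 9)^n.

(-45/4, -27/4)

Apply the ratio test: |a_{n+1}| / |a_n| = [((n+1)² + 7)/(n² + 7)] · 4/9, which tends to 4/9 as n → ∞.
Hence the series converges for |t + 9| < 1/(4/9) = 9/4, so the radius of convergence is 9/4.
Check t = -27/4: the terms have absolute value of order n², which does not tend to 0, so the series diverges by the divergence test.
Check t = -45/4: the terms do not tend to 0, so the series diverges.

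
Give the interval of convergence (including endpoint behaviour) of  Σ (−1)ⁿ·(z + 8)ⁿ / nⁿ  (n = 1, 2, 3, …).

Root test: |a_n|^(1/n) = 1/n → 0.
Since the n-th root of |a_n| tends to 0, the series converges for all real z; R = ∞.

(−∞, ∞)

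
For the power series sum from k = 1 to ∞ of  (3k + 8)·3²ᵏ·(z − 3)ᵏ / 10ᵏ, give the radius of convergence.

By the ratio test, |a_{k+1}/a_k| = [(3(k+1) + 8)/(3k + 8)] · 9/10 → 9/10.
Convergence for |z − 3| · 9/10 < 1, i.e. |z − 3| < 10/9. So R = 10/9.

R = 10/9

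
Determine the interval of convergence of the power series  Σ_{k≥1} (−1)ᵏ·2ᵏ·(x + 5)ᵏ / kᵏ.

Applying the root test, |a_k|^(1/k) = 2/k → 0.
Since the k-th root of |a_k| tends to 0, the series converges for all real x; R = ∞.

(−∞, ∞)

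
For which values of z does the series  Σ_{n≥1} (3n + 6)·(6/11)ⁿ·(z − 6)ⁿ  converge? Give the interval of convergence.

The ratio of consecutive coefficients is [(3(n+1) + 6)/(3n + 6)] · 6/11 → 6/11.
Convergence for |z − 6| · 6/11 < 1, i.e. |z − 6| < 11/6. So R = 11/6.
When z = 47/6, the n-th term does not approach 0; divergence by the term test.
Check z = 25/6: the terms do not tend to 0, so the series diverges.

(25/6, 47/6)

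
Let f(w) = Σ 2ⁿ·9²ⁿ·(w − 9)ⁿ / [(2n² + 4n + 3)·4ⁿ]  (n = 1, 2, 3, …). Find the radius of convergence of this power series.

R = 2/81

Apply the ratio test: |a_{n+1}| / |a_n| = [(2n² + 4n + 3)/(2(n+1)² + 4(n+1) + 3)] · 2·81/4, which tends to 81/2 as n → ∞.
Hence the series converges for |w − 9| < 1/(81/2) = 2/81, so the radius of convergence is 2/81.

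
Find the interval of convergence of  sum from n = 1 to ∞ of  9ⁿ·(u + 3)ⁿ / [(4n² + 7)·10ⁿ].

[-37/9, -17/9]

The ratio of consecutive coefficients is [(4n² + 7)/(4(n+1)² + 7)] · 9/10 → 9/10.
Convergence for |u + 3| · 9/10 < 1, i.e. |u + 3| < 10/9. So R = 10/9.
Endpoint u = -17/9: the series is dominated by a constant times Σ 1/n², which converges (p = 2 > 1).
When u = -37/9, absolute convergence follows by limit comparison with Σ 1/n².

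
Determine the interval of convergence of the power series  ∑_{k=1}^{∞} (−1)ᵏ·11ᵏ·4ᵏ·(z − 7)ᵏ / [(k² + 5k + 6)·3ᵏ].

[305/44, 311/44]

By the ratio test, |a_{k+1}/a_k| = [(k² + 5k + 6)/((k+1)² + 5(k+1) + 6)] · 11·4/3 → 44/3.
Thus R = 1/(44/3) = 3/44.
Check z = 311/44: the series is dominated by a constant times Σ 1/k², which converges (p = 2 > 1).
When z = 305/44, the terms are on the order of 1/k², so the series converges absolutely by comparison with the p-series (p = 2 > 1).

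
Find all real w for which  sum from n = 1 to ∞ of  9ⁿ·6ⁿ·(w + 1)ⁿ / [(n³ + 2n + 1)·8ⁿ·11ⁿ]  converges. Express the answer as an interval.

[-71/27, 17/27]

Ratio test: |a_{n+1}/a_n| = [(n³ + 2n + 1)/((n+1)³ + 2(n+1) + 1)] · 9·6/(8·11) → 27/44 as n → ∞.
Hence the series converges for |w + 1| < 1/(27/44) = 44/27, so the radius of convergence is 44/27.
When w = 17/27, the terms are on the order of 1/n³, so the series converges absolutely by comparison with the p-series (p = 3 > 1).
Endpoint w = -71/27: absolute convergence follows by limit comparison with Σ 1/n³.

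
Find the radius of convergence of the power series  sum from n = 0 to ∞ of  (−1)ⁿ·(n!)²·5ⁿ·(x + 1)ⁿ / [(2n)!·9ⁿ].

The ratio of consecutive coefficients is (n+1)²/[(2n+1)·(2n+2)] · 5/9 → 5/36.
Thus R = 1/(5/36) = 36/5.

R = 36/5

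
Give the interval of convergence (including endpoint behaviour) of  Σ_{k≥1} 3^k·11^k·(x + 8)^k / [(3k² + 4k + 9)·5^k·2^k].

Ratio test: |a_{k+1}/a_k| = [(3k² + 4k + 9)/(3(k+1)² + 4(k+1) + 9)] · 3·11/(5·2) → 33/10 as k → ∞.
Thus R = 1/(33/10) = 10/33.
When x = -254/33, absolute convergence follows by limit comparison with Σ 1/k².
At x = -274/33: absolute convergence follows by limit comparison with Σ 1/k².

[-274/33, -254/33]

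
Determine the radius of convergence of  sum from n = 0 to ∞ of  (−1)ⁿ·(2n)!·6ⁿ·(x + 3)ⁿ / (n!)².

Apply the ratio test: |a_{n+1}| / |a_n| = (2n+1)·(2n+2)/(n+1)² · 6, which tends to 24 as n → ∞.
Hence the series converges for |x + 3| < 1/(24) = 1/24, so the radius of convergence is 1/24.

R = 1/24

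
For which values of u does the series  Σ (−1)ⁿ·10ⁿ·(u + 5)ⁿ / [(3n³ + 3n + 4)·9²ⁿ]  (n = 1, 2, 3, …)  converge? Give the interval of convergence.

[-131/10, 31/10]

Ratio test: |a_{n+1}/a_n| = [(3n³ + 3n + 4)/(3(n+1)³ + 3(n+1) + 4)] · 10/81 → 10/81 as n → ∞.
Thus R = 1/(10/81) = 81/10.
At u = 31/10: the terms are on the order of 1/n³, so the series converges absolutely by comparison with the p-series (p = 3 > 1).
When u = -131/10, absolute convergence follows by limit comparison with Σ 1/n³.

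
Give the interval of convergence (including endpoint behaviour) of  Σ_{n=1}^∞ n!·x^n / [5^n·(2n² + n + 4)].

{0}

Apply the ratio test: |a_{n+1}| / |a_n| = (n+1) · 1/5 · (2n² + n + 4)/(2(n+1)² + (n+1) + 4), which tends to ∞ as n → ∞.
The terms grow without bound for any x ≠ 0, so R = 0 (convergence only at x = 0).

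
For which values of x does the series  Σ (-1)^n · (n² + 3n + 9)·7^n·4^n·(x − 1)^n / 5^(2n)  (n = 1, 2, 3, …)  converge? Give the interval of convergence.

Apply the ratio test: |a_{n+1}| / |a_n| = [((n+1)² + 3(n+1) + 9)/(n² + 3n + 9)] · 7·4/25, which tends to 28/25 as n → ∞.
The series converges when 28/25 · |x − 1| < 1, giving R = 25/28.
At x = 53/28: the terms do not tend to 0, so the series diverges.
When x = 3/28, the terms have absolute value of order n², which does not tend to 0, so the series diverges by the divergence test.

(3/28, 53/28)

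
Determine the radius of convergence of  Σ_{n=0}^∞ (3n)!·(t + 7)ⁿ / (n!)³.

By the ratio test, |a_{n+1}/a_n| = (3n+1)·(3n+2)·(3n+3)/(n+1)³ → 27.
Hence the series converges for |t + 7| < 1/(27) = 1/27, so the radius of convergence is 1/27.

R = 1/27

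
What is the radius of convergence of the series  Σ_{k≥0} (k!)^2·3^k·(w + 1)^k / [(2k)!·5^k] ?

R = 20/3

Apply the ratio test: |a_{k+1}| / |a_k| = (k+1)²/[(2k+1)·(2k+2)] · 3/5, which tends to 3/20 as k → ∞.
The series converges when 3/20 · |w + 1| < 1, giving R = 20/3.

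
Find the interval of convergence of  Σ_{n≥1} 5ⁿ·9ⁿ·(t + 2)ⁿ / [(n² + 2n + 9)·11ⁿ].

By the ratio test, |a_{n+1}/a_n| = [(n² + 2n + 9)/((n+1)² + 2(n+1) + 9)] · 5·9/11 → 45/11.
The series converges when 45/11 · |t + 2| < 1, giving R = 11/45.
When t = -79/45, absolute convergence follows by limit comparison with Σ 1/n².
At t = -101/45: the series is dominated by a constant times Σ 1/n², which converges (p = 2 > 1).

[-101/45, -79/45]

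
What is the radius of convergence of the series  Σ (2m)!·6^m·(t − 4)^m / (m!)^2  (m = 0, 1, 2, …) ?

Ratio test: |a_{m+1}/a_m| = (2m+1)·(2m+2)/(m+1)² · 6 → 24 as m → ∞.
Thus R = 1/(24) = 1/24.

R = 1/24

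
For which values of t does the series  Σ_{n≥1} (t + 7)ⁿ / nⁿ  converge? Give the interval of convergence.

Root test: |a_n|^(1/n) = 1/n → 0.
Since the n-th root of |a_n| tends to 0, the series converges for all real t; R = ∞.

(−∞, ∞)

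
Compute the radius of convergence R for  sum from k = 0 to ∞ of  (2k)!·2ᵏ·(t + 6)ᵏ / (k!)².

R = 1/8

Apply the ratio test: |a_{k+1}| / |a_k| = (2k+1)·(2k+2)/(k+1)² · 2, which tends to 8 as k → ∞.
Hence the series converges for |t + 6| < 1/(8) = 1/8, so the radius of convergence is 1/8.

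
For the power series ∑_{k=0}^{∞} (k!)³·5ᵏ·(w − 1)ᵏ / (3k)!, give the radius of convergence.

By the ratio test, |a_{k+1}/a_k| = (k+1)³/[(3k+1)·(3k+2)·(3k+3)] · 5 → 5/27.
Convergence for |w − 1| · 5/27 < 1, i.e. |w − 1| < 27/5. So R = 27/5.

R = 27/5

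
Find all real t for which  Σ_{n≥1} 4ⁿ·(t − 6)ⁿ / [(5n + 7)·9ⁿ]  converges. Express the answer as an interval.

[15/4, 33/4)

The ratio of consecutive coefficients is [(5n + 7)/(5(n+1) + 7)] · 4/9 → 4/9.
Thus R = 1/(4/9) = 9/4.
When t = 33/4, the terms are asymptotic to a nonzero constant times 1/n, so the series diverges by limit comparison with Σ 1/n.
At t = 15/4: an alternating series whose terms decrease to 0 in absolute value, so it converges by the Leibniz criterion.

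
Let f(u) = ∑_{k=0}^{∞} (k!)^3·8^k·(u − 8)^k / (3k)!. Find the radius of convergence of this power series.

R = 27/8

The ratio of consecutive coefficients is (k+1)³/[(3k+1)·(3k+2)·(3k+3)] · 8 → 8/27.
Thus R = 1/(8/27) = 27/8.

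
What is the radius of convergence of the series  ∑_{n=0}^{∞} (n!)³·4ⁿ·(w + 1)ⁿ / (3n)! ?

Ratio test: |a_{n+1}/a_n| = (n+1)³/[(3n+1)·(3n+2)·(3n+3)] · 4 → 4/27 as n → ∞.
Convergence for |w + 1| · 4/27 < 1, i.e. |w + 1| < 27/4. So R = 27/4.

R = 27/4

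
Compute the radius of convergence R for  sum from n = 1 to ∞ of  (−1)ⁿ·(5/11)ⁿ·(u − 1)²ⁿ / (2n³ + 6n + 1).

R = √55/5

By the ratio test, |a_{n+1}/a_n| = [(2n³ + 6n + 1)/(2(n+1)³ + 6(n+1) + 1)] · 5/11 → 5/11.
Successive powers of (u − 1) differ by 2, so the series converges when |u − 1|² · 5/11 < 1, i.e. |u − 1| < √(11/5). So R = √55/5.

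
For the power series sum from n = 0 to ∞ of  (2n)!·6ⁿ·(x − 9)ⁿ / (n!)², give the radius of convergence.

R = 1/24

The ratio of consecutive coefficients is (2n+1)·(2n+2)/(n+1)² · 6 → 24.
Hence the series converges for |x − 9| < 1/(24) = 1/24, so the radius of convergence is 1/24.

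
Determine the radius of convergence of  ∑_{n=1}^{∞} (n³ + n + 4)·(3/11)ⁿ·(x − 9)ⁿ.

Ratio test: |a_{n+1}/a_n| = [((n+1)³ + (n+1) + 4)/(n³ + n + 4)] · 3/11 → 3/11 as n → ∞.
The series converges when 3/11 · |x − 9| < 1, giving R = 11/3.

R = 11/3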